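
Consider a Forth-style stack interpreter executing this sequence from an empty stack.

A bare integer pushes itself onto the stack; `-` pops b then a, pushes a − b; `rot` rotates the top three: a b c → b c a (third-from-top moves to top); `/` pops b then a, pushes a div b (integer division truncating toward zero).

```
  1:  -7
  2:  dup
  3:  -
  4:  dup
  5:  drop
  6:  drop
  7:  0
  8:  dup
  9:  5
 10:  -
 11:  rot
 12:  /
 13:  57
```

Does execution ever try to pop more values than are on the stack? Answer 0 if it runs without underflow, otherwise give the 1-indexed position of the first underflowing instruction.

11

-7   : -7
dup  : -7 -7
-    : 0
dup  : 0 0
drop : 0
drop : (empty)
0    : 0
dup  : 0 0
5    : 0 0 5
-    : 0 -5
rot  — needs 3 operands, stack has 2 → underflow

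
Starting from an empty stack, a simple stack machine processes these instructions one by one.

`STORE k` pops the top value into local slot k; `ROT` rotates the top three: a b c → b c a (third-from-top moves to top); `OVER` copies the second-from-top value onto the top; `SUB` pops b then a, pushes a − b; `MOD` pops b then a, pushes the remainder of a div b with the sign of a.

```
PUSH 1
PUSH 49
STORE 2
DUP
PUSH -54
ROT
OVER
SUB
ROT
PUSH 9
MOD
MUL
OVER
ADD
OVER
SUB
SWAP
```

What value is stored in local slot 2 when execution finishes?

49

PUSH 1   : [1]
PUSH 49  : [1, 49]
STORE 2  : [1]
DUP      : [1, 1]
PUSH -54 : [1, 1, -54]
ROT      : [1, -54, 1]
OVER     : [1, -54, 1, -54]
SUB      : [1, -54, 55]
ROT      : [-54, 55, 1]
PUSH 9   : [-54, 55, 1, 9]
MOD      : [-54, 55, 1]
MUL      : [-54, 55]
OVER     : [-54, 55, -54]
ADD      : [-54, 1]
OVER     : [-54, 1, -54]
SUB      : [-54, 55]
SWAP     : [55, -54]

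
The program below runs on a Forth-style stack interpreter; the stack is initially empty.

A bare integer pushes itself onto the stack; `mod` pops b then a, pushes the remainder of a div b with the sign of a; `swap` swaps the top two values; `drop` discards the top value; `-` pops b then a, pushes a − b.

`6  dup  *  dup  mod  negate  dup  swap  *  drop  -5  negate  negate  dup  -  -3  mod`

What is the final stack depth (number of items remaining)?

1

6      : [6]
dup    : [6, 6]
*      : [36]
dup    : [36, 36]
mod    : [0]
negate : [0]
dup    : [0, 0]
swap   : [0, 0]
*      : [0]
drop   : []
-5     : [-5]
negate : [5]
negate : [-5]
dup    : [-5, -5]
-      : [0]
-3     : [0, -3]
mod    : [0]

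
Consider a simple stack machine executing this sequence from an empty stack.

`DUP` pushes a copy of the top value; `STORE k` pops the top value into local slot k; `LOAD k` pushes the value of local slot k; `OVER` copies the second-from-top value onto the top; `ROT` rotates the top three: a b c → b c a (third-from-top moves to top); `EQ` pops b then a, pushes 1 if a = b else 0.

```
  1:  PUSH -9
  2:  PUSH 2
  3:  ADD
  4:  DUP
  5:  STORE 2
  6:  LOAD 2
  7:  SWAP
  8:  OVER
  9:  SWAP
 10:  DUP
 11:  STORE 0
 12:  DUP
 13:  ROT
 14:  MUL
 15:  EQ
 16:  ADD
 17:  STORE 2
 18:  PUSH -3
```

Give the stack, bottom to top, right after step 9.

[-7, -7, -7]

PUSH -9 -> [-9]
PUSH 2  -> [-9, 2]
ADD     -> [-7]
DUP     -> [-7, -7]
STORE 2 -> [-7]
LOAD 2  -> [-7, -7]
SWAP    -> [-7, -7]
OVER    -> [-7, -7, -7]
SWAP    -> [-7, -7, -7]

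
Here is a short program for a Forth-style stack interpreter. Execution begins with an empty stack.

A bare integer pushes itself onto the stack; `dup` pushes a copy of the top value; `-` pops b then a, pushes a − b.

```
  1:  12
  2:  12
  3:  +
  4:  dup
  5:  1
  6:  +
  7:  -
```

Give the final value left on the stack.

12   12
12   12 12
+    24
dup  24 24
1    24 24 1
+    24 25
-    -1

-1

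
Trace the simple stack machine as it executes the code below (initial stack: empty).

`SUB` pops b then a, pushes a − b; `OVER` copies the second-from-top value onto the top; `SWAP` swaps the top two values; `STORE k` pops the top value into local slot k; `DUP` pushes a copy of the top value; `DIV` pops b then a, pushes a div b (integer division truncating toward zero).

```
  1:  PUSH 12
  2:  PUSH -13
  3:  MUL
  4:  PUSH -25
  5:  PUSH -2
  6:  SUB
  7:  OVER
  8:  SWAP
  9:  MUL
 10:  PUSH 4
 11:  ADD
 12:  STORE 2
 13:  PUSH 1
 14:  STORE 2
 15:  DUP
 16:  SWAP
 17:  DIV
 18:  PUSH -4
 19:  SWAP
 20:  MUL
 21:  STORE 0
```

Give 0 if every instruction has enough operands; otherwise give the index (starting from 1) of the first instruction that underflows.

PUSH 12  -> 12
PUSH -13 -> 12 -13
MUL      -> -156
PUSH -25 -> -156 -25
PUSH -2  -> -156 -25 -2
SUB      -> -156 -23
OVER     -> -156 -23 -156
SWAP     -> -156 -156 -23
MUL      -> -156 3588
PUSH 4   -> -156 3588 4
ADD      -> -156 3592
STORE 2  -> -156
PUSH 1   -> -156 1
STORE 2  -> -156
DUP      -> -156 -156
SWAP     -> -156 -156
DIV      -> 1
PUSH -4  -> 1 -4
SWAP     -> -4 1
MUL      -> -4
STORE 0  -> (empty)

0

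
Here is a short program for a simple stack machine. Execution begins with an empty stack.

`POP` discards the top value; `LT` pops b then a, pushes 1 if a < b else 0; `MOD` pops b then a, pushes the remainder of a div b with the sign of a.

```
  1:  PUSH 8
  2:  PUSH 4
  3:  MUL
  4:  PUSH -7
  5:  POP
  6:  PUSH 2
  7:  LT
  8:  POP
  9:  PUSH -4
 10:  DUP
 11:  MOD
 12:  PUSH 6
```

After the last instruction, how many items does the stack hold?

2

PUSH 8  -> 8
PUSH 4  -> 8 4
MUL     -> 32
PUSH -7 -> 32 -7
POP     -> 32
PUSH 2  -> 32 2
LT      -> 0
POP     -> (empty)
PUSH -4 -> -4
DUP     -> -4 -4
MOD     -> 0
PUSH 6  -> 0 6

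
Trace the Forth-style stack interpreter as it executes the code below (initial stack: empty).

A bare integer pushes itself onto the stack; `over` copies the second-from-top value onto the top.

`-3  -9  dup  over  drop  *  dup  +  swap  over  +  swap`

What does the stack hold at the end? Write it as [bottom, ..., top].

-3    [-3]
-9    [-3, -9]
dup   [-3, -9, -9]
over  [-3, -9, -9, -9]
drop  [-3, -9, -9]
*     [-3, 81]
dup   [-3, 81, 81]
+     [-3, 162]
swap  [162, -3]
over  [162, -3, 162]
+     [162, 159]
swap  [159, 162]

[159, 162]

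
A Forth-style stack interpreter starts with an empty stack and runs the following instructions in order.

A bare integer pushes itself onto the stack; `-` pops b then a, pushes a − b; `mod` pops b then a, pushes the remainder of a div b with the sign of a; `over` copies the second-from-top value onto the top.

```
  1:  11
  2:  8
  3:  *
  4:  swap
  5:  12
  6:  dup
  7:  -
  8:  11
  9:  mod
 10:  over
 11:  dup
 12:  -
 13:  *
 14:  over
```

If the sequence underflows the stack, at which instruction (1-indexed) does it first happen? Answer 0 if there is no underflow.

11 → [11]
8  → [11, 8]
*  → [88]
swap  — needs 2 operands, stack has 1 → underflow

4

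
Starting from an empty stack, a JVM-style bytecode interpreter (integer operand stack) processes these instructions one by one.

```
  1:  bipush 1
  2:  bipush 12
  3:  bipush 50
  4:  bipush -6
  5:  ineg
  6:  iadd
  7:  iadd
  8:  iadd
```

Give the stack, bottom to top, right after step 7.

bipush 1  → 1
bipush 12 → 1 12
bipush 50 → 1 12 50
bipush -6 → 1 12 50 -6
ineg      → 1 12 50 6
iadd      → 1 12 56
iadd      → 1 68

[1, 68]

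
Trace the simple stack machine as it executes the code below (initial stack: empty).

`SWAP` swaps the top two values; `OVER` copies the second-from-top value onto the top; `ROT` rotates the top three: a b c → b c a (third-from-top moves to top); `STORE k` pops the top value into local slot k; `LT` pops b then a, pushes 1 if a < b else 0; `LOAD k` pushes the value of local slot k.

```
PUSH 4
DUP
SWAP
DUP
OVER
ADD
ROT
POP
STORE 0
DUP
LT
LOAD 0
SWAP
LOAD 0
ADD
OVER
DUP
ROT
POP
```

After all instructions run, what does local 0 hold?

PUSH 4   4
DUP      4 4
SWAP     4 4
DUP      4 4 4
OVER     4 4 4 4
ADD      4 4 8
ROT      4 8 4
POP      4 8
STORE 0  4
DUP      4 4
LT       0
LOAD 0   0 8
SWAP     8 0
LOAD 0   8 0 8
ADD      8 8
OVER     8 8 8
DUP      8 8 8 8
ROT      8 8 8 8
POP      8 8 8

8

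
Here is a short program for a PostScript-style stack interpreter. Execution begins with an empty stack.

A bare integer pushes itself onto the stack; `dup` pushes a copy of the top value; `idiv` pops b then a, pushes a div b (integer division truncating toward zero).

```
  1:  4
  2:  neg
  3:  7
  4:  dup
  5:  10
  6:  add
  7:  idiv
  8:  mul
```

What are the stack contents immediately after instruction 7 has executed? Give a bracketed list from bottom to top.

[-4, 0]

4     [4]
neg   [-4]
7     [-4, 7]
dup   [-4, 7, 7]
10    [-4, 7, 7, 10]
add   [-4, 7, 17]
idiv  [-4, 0]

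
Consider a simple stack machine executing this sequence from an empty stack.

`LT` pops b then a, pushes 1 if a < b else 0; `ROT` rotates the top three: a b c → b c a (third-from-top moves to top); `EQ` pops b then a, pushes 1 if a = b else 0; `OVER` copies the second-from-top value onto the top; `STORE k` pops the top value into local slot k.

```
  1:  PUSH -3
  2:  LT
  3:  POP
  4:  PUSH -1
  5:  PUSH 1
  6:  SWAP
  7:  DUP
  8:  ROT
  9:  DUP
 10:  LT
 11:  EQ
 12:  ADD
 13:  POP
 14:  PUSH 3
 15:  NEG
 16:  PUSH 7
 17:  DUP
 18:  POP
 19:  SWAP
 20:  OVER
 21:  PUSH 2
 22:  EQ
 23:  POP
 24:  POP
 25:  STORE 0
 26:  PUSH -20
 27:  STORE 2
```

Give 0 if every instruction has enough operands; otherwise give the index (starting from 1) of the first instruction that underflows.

2

PUSH -3 : -3
LT  — needs 2 operands, stack has 1 → underflow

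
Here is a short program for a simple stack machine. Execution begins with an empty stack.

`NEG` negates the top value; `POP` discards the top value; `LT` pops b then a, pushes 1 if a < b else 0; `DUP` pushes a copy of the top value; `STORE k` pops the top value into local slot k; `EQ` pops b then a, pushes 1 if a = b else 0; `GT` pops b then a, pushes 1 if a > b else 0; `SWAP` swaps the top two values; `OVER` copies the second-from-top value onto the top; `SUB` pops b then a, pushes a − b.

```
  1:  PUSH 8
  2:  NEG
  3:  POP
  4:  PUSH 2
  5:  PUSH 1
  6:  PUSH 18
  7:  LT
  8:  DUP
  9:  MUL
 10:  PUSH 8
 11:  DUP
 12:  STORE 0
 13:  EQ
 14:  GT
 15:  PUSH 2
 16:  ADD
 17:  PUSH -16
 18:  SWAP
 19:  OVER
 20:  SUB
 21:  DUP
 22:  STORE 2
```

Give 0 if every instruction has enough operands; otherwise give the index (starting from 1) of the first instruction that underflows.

0

PUSH 8   -> [8]
NEG      -> [-8]
POP      -> []
PUSH 2   -> [2]
PUSH 1   -> [2, 1]
PUSH 18  -> [2, 1, 18]
LT       -> [2, 1]
DUP      -> [2, 1, 1]
MUL      -> [2, 1]
PUSH 8   -> [2, 1, 8]
DUP      -> [2, 1, 8, 8]
STORE 0  -> [2, 1, 8]
EQ       -> [2, 0]
GT       -> [1]
PUSH 2   -> [1, 2]
ADD      -> [3]
PUSH -16 -> [3, -16]
SWAP     -> [-16, 3]
OVER     -> [-16, 3, -16]
SUB      -> [-16, 19]
DUP      -> [-16, 19, 19]
STORE 2  -> [-16, 19]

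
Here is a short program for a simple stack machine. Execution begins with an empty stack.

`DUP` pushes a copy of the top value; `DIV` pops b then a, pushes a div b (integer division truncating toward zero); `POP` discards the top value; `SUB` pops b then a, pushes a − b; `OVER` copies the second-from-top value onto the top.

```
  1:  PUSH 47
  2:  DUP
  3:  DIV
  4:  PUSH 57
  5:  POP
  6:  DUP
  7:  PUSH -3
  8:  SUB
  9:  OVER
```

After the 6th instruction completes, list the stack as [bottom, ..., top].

[1, 1]

PUSH 47 : [47]
DUP     : [47, 47]
DIV     : [1]
PUSH 57 : [1, 57]
POP     : [1]
DUP     : [1, 1]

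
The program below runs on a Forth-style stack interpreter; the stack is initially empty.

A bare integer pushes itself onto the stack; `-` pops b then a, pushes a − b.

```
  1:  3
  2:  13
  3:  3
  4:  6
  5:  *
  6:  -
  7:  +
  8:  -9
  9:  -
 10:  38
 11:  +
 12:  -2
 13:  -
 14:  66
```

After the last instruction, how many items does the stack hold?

3  : [3]
13 : [3, 13]
3  : [3, 13, 3]
6  : [3, 13, 3, 6]
*  : [3, 13, 18]
-  : [3, -5]
+  : [-2]
-9 : [-2, -9]
-  : [7]
38 : [7, 38]
+  : [45]
-2 : [45, -2]
-  : [47]
66 : [47, 66]

2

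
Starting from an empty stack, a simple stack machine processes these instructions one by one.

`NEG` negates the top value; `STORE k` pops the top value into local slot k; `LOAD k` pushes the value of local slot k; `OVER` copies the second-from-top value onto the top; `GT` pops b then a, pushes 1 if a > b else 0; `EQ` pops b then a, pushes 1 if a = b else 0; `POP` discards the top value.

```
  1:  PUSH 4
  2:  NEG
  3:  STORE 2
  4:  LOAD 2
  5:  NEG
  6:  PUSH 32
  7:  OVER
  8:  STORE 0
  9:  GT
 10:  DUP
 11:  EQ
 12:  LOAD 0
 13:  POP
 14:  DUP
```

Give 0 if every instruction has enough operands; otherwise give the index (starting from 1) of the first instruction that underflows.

PUSH 4   4
NEG      -4
STORE 2  (empty)
LOAD 2   -4
NEG      4
PUSH 32  4 32
OVER     4 32 4
STORE 0  4 32
GT       0
DUP      0 0
EQ       1
LOAD 0   1 4
POP      1
DUP      1 1

0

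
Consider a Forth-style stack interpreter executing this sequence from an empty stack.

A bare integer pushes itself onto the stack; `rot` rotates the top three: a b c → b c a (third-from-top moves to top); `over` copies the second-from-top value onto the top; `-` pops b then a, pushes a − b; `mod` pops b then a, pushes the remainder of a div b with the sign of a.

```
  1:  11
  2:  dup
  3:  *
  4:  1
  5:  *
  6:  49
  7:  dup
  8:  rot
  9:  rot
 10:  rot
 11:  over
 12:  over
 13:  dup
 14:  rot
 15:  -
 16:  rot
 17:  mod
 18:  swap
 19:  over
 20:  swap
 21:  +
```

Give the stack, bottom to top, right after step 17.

[121, 49, 49, 0]

11   -> [11]
dup  -> [11, 11]
*    -> [121]
1    -> [121, 1]
*    -> [121]
49   -> [121, 49]
dup  -> [121, 49, 49]
rot  -> [49, 49, 121]
rot  -> [49, 121, 49]
rot  -> [121, 49, 49]
over -> [121, 49, 49, 49]
over -> [121, 49, 49, 49, 49]
dup  -> [121, 49, 49, 49, 49, 49]
rot  -> [121, 49, 49, 49, 49, 49]
-    -> [121, 49, 49, 49, 0]
rot  -> [121, 49, 49, 0, 49]
mod  -> [121, 49, 49, 0]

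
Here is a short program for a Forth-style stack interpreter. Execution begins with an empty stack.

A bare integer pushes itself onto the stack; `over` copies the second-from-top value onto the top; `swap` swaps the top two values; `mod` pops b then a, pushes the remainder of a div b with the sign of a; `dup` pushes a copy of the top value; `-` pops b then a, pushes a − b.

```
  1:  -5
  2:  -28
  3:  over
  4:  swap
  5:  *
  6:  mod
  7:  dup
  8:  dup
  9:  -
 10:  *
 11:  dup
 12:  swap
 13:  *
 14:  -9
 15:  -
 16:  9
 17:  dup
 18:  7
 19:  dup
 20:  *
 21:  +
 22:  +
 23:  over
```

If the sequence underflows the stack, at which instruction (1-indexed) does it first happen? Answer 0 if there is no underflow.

-5   -> -5
-28  -> -5 -28
over -> -5 -28 -5
swap -> -5 -5 -28
*    -> -5 140
mod  -> -5
dup  -> -5 -5
dup  -> -5 -5 -5
-    -> -5 0
*    -> 0
dup  -> 0 0
swap -> 0 0
*    -> 0
-9   -> 0 -9
-    -> 9
9    -> 9 9
dup  -> 9 9 9
7    -> 9 9 9 7
dup  -> 9 9 9 7 7
*    -> 9 9 9 49
+    -> 9 9 58
+    -> 9 67
over -> 9 67 9

0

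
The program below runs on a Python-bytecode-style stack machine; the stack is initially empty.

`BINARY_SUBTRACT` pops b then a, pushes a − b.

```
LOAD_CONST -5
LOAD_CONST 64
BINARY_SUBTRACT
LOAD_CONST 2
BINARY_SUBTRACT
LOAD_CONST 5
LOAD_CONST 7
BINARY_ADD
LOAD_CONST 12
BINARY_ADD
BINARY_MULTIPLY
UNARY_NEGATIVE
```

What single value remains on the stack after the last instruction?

1704

LOAD_CONST -5    [-5]
LOAD_CONST 64    [-5, 64]
BINARY_SUBTRACT  [-69]
LOAD_CONST 2     [-69, 2]
BINARY_SUBTRACT  [-71]
LOAD_CONST 5     [-71, 5]
LOAD_CONST 7     [-71, 5, 7]
BINARY_ADD       [-71, 12]
LOAD_CONST 12    [-71, 12, 12]
BINARY_ADD       [-71, 24]
BINARY_MULTIPLY  [-1704]
UNARY_NEGATIVE   [1704]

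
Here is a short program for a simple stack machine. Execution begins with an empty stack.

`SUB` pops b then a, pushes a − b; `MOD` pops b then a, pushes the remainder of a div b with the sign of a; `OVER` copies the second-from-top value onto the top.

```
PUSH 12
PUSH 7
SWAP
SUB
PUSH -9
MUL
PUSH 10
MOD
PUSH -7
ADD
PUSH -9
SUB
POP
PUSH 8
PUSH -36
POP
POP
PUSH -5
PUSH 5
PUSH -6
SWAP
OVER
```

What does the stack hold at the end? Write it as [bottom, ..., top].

[-5, -6, 5, -6]

PUSH 12  -> 12
PUSH 7   -> 12 7
SWAP     -> 7 12
SUB      -> -5
PUSH -9  -> -5 -9
MUL      -> 45
PUSH 10  -> 45 10
MOD      -> 5
PUSH -7  -> 5 -7
ADD      -> -2
PUSH -9  -> -2 -9
SUB      -> 7
POP      -> (empty)
PUSH 8   -> 8
PUSH -36 -> 8 -36
POP      -> 8
POP      -> (empty)
PUSH -5  -> -5
PUSH 5   -> -5 5
PUSH -6  -> -5 5 -6
SWAP     -> -5 -6 5
OVER     -> -5 -6 5 -6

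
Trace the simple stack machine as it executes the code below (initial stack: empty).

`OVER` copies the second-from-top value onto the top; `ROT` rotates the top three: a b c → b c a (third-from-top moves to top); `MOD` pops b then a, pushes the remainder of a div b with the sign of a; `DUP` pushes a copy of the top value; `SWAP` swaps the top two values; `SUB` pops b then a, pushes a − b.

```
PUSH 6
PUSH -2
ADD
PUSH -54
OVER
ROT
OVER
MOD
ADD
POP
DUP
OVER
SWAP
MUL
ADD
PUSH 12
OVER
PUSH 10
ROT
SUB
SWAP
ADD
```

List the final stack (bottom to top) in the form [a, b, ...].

PUSH 6    6
PUSH -2   6 -2
ADD       4
PUSH -54  4 -54
OVER      4 -54 4
ROT       -54 4 4
OVER      -54 4 4 4
MOD       -54 4 0
ADD       -54 4
POP       -54
DUP       -54 -54
OVER      -54 -54 -54
SWAP      -54 -54 -54
MUL       -54 2916
ADD       2862
PUSH 12   2862 12
OVER      2862 12 2862
PUSH 10   2862 12 2862 10
ROT       2862 2862 10 12
SUB       2862 2862 -2
SWAP      2862 -2 2862
ADD       2862 2860

[2862, 2860]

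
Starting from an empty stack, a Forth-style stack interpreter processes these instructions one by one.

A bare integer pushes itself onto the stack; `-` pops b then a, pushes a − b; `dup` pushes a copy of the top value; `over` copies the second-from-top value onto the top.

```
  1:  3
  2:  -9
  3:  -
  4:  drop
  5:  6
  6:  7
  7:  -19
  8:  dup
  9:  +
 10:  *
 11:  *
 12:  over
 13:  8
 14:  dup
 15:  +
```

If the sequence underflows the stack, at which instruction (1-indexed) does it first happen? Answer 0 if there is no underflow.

3    -> 3
-9   -> 3 -9
-    -> 12
drop -> (empty)
6    -> 6
7    -> 6 7
-19  -> 6 7 -19
dup  -> 6 7 -19 -19
+    -> 6 7 -38
*    -> 6 -266
*    -> -1596
over  — needs 2 operands, stack has 1 → underflow

12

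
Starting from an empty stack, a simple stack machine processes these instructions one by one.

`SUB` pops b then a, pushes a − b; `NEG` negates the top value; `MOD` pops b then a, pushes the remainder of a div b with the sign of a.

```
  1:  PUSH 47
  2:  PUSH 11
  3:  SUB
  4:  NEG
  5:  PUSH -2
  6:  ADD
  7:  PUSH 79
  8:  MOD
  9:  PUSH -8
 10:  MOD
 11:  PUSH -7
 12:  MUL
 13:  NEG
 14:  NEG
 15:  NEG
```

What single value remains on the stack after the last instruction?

PUSH 47  [47]
PUSH 11  [47, 11]
SUB      [36]
NEG      [-36]
PUSH -2  [-36, -2]
ADD      [-38]
PUSH 79  [-38, 79]
MOD      [-38]
PUSH -8  [-38, -8]
MOD      [-6]
PUSH -7  [-6, -7]
MUL      [42]
NEG      [-42]
NEG      [42]
NEG      [-42]

-42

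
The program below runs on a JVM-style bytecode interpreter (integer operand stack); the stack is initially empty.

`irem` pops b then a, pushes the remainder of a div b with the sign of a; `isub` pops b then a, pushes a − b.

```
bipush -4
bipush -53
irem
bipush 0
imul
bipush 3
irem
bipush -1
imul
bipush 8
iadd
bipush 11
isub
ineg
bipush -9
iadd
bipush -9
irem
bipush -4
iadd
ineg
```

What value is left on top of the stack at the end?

10

bipush -4  : -4
bipush -53 : -4 -53
irem       : -4
bipush 0   : -4 0
imul       : 0
bipush 3   : 0 3
irem       : 0
bipush -1  : 0 -1
imul       : 0
bipush 8   : 0 8
iadd       : 8
bipush 11  : 8 11
isub       : -3
ineg       : 3
bipush -9  : 3 -9
iadd       : -6
bipush -9  : -6 -9
irem       : -6
bipush -4  : -6 -4
iadd       : -10
ineg       : 10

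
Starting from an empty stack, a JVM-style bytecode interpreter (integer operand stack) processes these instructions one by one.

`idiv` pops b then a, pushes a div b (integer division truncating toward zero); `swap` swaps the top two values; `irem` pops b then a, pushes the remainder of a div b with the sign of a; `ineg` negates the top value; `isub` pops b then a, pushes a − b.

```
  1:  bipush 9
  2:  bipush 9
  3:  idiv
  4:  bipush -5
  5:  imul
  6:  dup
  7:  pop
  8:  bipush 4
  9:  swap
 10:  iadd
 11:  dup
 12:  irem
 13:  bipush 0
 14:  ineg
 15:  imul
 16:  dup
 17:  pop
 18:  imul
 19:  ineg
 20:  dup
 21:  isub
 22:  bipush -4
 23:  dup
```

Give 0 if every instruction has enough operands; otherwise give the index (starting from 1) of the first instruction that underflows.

18

bipush 9   9
bipush 9   9 9
idiv       1
bipush -5  1 -5
imul       -5
dup        -5 -5
pop        -5
bipush 4   -5 4
swap       4 -5
iadd       -1
dup        -1 -1
irem       0
bipush 0   0 0
ineg       0 0
imul       0
dup        0 0
pop        0
imul  — needs 2 operands, stack has 1 → underflow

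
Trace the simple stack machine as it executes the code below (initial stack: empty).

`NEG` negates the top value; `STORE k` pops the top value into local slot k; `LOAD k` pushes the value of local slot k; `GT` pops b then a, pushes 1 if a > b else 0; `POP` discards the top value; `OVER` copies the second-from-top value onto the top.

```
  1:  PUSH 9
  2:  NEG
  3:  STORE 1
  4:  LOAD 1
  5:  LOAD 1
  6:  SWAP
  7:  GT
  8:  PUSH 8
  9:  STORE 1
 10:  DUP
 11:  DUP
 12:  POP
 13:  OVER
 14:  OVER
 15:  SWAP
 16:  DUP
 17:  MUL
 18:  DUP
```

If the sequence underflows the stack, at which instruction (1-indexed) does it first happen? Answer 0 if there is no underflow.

PUSH 9  → [9]
NEG     → [-9]
STORE 1 → []
LOAD 1  → [-9]
LOAD 1  → [-9, -9]
SWAP    → [-9, -9]
GT      → [0]
PUSH 8  → [0, 8]
STORE 1 → [0]
DUP     → [0, 0]
DUP     → [0, 0, 0]
POP     → [0, 0]
OVER    → [0, 0, 0]
OVER    → [0, 0, 0, 0]
SWAP    → [0, 0, 0, 0]
DUP     → [0, 0, 0, 0, 0]
MUL     → [0, 0, 0, 0]
DUP     → [0, 0, 0, 0, 0]

0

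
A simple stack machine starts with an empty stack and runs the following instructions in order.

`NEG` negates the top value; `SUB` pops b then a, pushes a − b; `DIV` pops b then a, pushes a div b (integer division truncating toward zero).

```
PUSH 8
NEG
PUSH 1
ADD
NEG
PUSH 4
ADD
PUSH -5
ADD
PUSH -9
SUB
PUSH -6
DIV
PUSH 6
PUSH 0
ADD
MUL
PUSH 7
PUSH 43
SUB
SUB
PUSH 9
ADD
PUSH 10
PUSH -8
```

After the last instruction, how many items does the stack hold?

PUSH 8   8
NEG      -8
PUSH 1   -8 1
ADD      -7
NEG      7
PUSH 4   7 4
ADD      11
PUSH -5  11 -5
ADD      6
PUSH -9  6 -9
SUB      15
PUSH -6  15 -6
DIV      -2
PUSH 6   -2 6
PUSH 0   -2 6 0
ADD      -2 6
MUL      -12
PUSH 7   -12 7
PUSH 43  -12 7 43
SUB      -12 -36
SUB      24
PUSH 9   24 9
ADD      33
PUSH 10  33 10
PUSH -8  33 10 -8

3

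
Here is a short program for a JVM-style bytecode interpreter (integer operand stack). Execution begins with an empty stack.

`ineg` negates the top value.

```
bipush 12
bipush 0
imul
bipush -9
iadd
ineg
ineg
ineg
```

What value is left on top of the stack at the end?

bipush 12 -> [12]
bipush 0  -> [12, 0]
imul      -> [0]
bipush -9 -> [0, -9]
iadd      -> [-9]
ineg      -> [9]
ineg      -> [-9]
ineg      -> [9]

9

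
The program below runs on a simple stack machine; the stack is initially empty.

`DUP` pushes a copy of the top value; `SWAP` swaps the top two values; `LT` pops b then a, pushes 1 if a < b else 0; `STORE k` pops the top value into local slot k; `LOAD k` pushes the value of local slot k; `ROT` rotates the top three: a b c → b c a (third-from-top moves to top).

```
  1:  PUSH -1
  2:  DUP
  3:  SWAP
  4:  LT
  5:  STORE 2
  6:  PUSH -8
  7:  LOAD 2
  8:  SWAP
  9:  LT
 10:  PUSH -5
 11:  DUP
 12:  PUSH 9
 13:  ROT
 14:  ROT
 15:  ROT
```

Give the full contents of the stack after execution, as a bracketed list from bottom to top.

PUSH -1 -> [-1]
DUP     -> [-1, -1]
SWAP    -> [-1, -1]
LT      -> [0]
STORE 2 -> []
PUSH -8 -> [-8]
LOAD 2  -> [-8, 0]
SWAP    -> [0, -8]
LT      -> [0]
PUSH -5 -> [0, -5]
DUP     -> [0, -5, -5]
PUSH 9  -> [0, -5, -5, 9]
ROT     -> [0, -5, 9, -5]
ROT     -> [0, 9, -5, -5]
ROT     -> [0, -5, -5, 9]

[0, -5, -5, 9]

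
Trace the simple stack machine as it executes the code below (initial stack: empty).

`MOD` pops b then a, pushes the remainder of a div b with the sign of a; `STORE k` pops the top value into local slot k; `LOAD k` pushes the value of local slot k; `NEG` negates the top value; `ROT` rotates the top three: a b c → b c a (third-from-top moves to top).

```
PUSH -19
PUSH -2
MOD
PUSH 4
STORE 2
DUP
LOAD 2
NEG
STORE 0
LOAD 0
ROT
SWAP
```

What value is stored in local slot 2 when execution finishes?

4

PUSH -19 : -19
PUSH -2  : -19 -2
MOD      : -1
PUSH 4   : -1 4
STORE 2  : -1
DUP      : -1 -1
LOAD 2   : -1 -1 4
NEG      : -1 -1 -4
STORE 0  : -1 -1
LOAD 0   : -1 -1 -4
ROT      : -1 -4 -1
SWAP     : -1 -1 -4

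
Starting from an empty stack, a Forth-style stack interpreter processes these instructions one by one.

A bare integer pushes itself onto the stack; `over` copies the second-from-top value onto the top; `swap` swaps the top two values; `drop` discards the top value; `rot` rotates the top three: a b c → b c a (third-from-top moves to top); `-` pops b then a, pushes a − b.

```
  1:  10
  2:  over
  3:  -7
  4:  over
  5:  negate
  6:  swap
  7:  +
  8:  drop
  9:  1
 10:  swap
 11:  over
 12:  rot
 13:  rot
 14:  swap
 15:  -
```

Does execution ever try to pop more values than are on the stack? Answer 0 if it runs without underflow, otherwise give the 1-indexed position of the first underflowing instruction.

10 → [10]
over  — needs 2 operands, stack has 1 → underflow

2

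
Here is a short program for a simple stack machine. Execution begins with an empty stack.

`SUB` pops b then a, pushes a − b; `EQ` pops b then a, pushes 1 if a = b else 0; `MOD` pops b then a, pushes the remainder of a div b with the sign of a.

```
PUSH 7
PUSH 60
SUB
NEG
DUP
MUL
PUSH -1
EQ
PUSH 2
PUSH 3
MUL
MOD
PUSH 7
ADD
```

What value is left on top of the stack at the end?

7

PUSH 7   [7]
PUSH 60  [7, 60]
SUB      [-53]
NEG      [53]
DUP      [53, 53]
MUL      [2809]
PUSH -1  [2809, -1]
EQ       [0]
PUSH 2   [0, 2]
PUSH 3   [0, 2, 3]
MUL      [0, 6]
MOD      [0]
PUSH 7   [0, 7]
ADD      [7]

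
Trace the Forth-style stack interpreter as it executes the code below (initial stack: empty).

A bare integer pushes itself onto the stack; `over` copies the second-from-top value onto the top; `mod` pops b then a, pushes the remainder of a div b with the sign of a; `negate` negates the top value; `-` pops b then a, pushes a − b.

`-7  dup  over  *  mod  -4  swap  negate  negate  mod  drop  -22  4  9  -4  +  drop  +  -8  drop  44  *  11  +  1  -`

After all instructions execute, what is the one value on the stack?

-782

-7     : [-7]
dup    : [-7, -7]
over   : [-7, -7, -7]
*      : [-7, 49]
mod    : [-7]
-4     : [-7, -4]
swap   : [-4, -7]
negate : [-4, 7]
negate : [-4, -7]
mod    : [-4]
drop   : []
-22    : [-22]
4      : [-22, 4]
9      : [-22, 4, 9]
-4     : [-22, 4, 9, -4]
+      : [-22, 4, 5]
drop   : [-22, 4]
+      : [-18]
-8     : [-18, -8]
drop   : [-18]
44     : [-18, 44]
*      : [-792]
11     : [-792, 11]
+      : [-781]
1      : [-781, 1]
-      : [-782]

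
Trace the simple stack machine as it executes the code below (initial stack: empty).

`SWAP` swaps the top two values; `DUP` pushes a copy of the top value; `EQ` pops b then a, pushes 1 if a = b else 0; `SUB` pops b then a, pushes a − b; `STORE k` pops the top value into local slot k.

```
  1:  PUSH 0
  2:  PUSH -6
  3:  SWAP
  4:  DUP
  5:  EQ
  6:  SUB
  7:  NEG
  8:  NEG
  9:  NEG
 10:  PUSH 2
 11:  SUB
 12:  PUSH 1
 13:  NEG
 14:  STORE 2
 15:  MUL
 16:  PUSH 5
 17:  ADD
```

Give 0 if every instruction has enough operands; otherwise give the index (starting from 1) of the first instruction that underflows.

PUSH 0  : [0]
PUSH -6 : [0, -6]
SWAP    : [-6, 0]
DUP     : [-6, 0, 0]
EQ      : [-6, 1]
SUB     : [-7]
NEG     : [7]
NEG     : [-7]
NEG     : [7]
PUSH 2  : [7, 2]
SUB     : [5]
PUSH 1  : [5, 1]
NEG     : [5, -1]
STORE 2 : [5]
MUL  — needs 2 operands, stack has 1 → underflow

15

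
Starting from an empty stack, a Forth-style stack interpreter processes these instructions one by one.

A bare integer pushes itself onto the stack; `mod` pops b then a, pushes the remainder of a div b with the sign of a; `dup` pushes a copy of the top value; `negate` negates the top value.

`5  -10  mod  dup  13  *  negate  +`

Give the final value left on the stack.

-60

5      → 5
-10    → 5 -10
mod    → 5
dup    → 5 5
13     → 5 5 13
*      → 5 65
negate → 5 -65
+      → -60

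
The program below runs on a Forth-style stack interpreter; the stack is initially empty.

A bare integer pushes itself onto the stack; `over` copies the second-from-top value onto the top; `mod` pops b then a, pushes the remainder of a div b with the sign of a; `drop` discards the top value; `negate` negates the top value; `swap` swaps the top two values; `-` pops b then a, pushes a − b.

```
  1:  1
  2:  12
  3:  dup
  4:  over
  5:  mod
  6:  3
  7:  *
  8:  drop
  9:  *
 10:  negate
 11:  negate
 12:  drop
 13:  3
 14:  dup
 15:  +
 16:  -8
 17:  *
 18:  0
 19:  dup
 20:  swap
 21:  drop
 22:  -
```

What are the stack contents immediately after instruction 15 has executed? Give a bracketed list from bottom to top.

[6]

1      -> 1
12     -> 1 12
dup    -> 1 12 12
over   -> 1 12 12 12
mod    -> 1 12 0
3      -> 1 12 0 3
*      -> 1 12 0
drop   -> 1 12
*      -> 12
negate -> -12
negate -> 12
drop   -> (empty)
3      -> 3
dup    -> 3 3
+      -> 6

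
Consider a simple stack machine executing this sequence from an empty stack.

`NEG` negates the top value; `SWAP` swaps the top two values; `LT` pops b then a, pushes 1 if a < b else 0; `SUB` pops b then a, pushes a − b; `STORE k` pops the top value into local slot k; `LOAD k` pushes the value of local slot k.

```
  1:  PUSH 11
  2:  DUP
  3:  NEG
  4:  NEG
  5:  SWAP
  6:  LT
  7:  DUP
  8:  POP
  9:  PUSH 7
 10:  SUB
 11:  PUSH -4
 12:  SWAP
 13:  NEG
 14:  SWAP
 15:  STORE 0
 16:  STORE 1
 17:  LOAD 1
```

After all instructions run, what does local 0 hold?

-4

PUSH 11  11
DUP      11 11
NEG      11 -11
NEG      11 11
SWAP     11 11
LT       0
DUP      0 0
POP      0
PUSH 7   0 7
SUB      -7
PUSH -4  -7 -4
SWAP     -4 -7
NEG      -4 7
SWAP     7 -4
STORE 0  7
STORE 1  (empty)
LOAD 1   7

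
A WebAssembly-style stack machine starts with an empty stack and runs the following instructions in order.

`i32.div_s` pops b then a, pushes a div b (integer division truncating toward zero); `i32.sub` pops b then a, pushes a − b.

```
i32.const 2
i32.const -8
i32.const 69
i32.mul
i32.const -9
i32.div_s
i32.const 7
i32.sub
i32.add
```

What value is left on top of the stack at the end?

i32.const 2   [2]
i32.const -8  [2, -8]
i32.const 69  [2, -8, 69]
i32.mul       [2, -552]
i32.const -9  [2, -552, -9]
i32.div_s     [2, 61]
i32.const 7   [2, 61, 7]
i32.sub       [2, 54]
i32.add       [56]

56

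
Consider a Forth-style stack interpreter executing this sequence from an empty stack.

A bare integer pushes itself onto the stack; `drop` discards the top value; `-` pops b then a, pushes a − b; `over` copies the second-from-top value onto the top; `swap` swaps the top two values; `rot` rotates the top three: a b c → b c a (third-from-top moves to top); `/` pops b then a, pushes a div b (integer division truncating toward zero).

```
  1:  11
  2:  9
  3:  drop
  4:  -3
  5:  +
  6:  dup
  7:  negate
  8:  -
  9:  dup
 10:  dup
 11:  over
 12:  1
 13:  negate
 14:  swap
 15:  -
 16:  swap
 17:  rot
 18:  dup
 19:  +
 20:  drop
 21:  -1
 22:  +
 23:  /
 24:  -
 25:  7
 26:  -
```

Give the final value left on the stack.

11     → [11]
9      → [11, 9]
drop   → [11]
-3     → [11, -3]
+      → [8]
dup    → [8, 8]
negate → [8, -8]
-      → [16]
dup    → [16, 16]
dup    → [16, 16, 16]
over   → [16, 16, 16, 16]
1      → [16, 16, 16, 16, 1]
negate → [16, 16, 16, 16, -1]
swap   → [16, 16, 16, -1, 16]
-      → [16, 16, 16, -17]
swap   → [16, 16, -17, 16]
rot    → [16, -17, 16, 16]
dup    → [16, -17, 16, 16, 16]
+      → [16, -17, 16, 32]
drop   → [16, -17, 16]
-1     → [16, -17, 16, -1]
+      → [16, -17, 15]
/      → [16, -1]
-      → [17]
7      → [17, 7]
-      → [10]

10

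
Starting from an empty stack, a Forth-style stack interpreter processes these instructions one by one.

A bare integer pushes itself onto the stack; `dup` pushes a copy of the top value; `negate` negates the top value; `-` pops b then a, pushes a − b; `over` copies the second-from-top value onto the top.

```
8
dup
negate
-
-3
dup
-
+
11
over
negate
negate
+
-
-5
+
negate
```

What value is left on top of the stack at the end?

8      -> 8
dup    -> 8 8
negate -> 8 -8
-      -> 16
-3     -> 16 -3
dup    -> 16 -3 -3
-      -> 16 0
+      -> 16
11     -> 16 11
over   -> 16 11 16
negate -> 16 11 -16
negate -> 16 11 16
+      -> 16 27
-      -> -11
-5     -> -11 -5
+      -> -16
negate -> 16

16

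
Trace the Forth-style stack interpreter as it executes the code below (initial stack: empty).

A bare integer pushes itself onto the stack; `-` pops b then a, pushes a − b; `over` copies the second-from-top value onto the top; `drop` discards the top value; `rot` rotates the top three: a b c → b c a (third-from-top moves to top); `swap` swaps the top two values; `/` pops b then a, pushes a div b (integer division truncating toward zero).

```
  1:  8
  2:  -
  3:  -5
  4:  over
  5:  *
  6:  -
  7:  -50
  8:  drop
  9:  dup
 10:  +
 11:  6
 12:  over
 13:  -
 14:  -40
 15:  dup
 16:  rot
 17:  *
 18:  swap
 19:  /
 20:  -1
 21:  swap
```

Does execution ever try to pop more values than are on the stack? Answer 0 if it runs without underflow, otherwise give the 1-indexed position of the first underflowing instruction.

8 -> 8
-  — needs 2 operands, stack has 1 → underflow

2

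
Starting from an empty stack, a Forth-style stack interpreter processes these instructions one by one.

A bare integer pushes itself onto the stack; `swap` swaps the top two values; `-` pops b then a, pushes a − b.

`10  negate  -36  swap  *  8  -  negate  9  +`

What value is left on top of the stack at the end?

-343

10     → [10]
negate → [-10]
-36    → [-10, -36]
swap   → [-36, -10]
*      → [360]
8      → [360, 8]
-      → [352]
negate → [-352]
9      → [-352, 9]
+      → [-343]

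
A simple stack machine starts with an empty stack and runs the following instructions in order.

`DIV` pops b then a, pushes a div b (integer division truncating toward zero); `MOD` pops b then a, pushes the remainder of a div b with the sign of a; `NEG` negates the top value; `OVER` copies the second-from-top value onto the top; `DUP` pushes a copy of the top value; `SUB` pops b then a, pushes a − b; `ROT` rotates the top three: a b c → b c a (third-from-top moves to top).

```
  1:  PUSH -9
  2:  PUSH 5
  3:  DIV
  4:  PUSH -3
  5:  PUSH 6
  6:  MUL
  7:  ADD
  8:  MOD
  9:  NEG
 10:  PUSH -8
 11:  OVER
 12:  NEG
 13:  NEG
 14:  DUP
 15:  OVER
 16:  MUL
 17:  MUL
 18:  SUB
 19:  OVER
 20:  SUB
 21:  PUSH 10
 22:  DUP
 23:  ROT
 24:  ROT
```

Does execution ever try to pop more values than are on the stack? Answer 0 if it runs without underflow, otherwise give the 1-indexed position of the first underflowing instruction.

8

PUSH -9 : [-9]
PUSH 5  : [-9, 5]
DIV     : [-1]
PUSH -3 : [-1, -3]
PUSH 6  : [-1, -3, 6]
MUL     : [-1, -18]
ADD     : [-19]
MOD  — needs 2 operands, stack has 1 → underflow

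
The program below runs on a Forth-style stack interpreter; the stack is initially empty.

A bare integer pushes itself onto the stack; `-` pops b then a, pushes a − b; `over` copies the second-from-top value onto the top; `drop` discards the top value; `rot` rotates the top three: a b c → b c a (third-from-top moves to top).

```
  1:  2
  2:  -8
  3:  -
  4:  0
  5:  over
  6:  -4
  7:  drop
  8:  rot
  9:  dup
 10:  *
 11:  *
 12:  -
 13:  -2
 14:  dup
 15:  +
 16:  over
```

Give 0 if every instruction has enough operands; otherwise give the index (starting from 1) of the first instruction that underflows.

0

2    : [2]
-8   : [2, -8]
-    : [10]
0    : [10, 0]
over : [10, 0, 10]
-4   : [10, 0, 10, -4]
drop : [10, 0, 10]
rot  : [0, 10, 10]
dup  : [0, 10, 10, 10]
*    : [0, 10, 100]
*    : [0, 1000]
-    : [-1000]
-2   : [-1000, -2]
dup  : [-1000, -2, -2]
+    : [-1000, -4]
over : [-1000, -4, -1000]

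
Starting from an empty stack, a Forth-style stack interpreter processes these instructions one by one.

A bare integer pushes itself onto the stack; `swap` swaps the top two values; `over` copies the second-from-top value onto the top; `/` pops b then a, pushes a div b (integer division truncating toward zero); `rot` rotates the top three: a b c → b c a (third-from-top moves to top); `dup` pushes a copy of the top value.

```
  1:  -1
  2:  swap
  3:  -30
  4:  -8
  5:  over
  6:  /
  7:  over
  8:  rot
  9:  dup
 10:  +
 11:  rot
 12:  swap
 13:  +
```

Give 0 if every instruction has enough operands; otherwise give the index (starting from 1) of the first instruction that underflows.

2

-1 → [-1]
swap  — needs 2 operands, stack has 1 → underflow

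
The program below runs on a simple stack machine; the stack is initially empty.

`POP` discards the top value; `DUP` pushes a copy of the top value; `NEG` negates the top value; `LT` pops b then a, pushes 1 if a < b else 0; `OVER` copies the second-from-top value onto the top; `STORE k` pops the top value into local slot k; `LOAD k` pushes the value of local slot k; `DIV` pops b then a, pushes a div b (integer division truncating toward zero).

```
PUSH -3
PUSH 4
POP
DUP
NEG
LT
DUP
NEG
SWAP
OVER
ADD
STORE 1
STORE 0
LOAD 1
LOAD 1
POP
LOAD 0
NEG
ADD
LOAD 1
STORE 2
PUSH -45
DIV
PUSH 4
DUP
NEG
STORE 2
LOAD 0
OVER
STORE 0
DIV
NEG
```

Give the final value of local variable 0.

4

PUSH -3  → [-3]
PUSH 4   → [-3, 4]
POP      → [-3]
DUP      → [-3, -3]
NEG      → [-3, 3]
LT       → [1]
DUP      → [1, 1]
NEG      → [1, -1]
SWAP     → [-1, 1]
OVER     → [-1, 1, -1]
ADD      → [-1, 0]
STORE 1  → [-1]
STORE 0  → []
LOAD 1   → [0]
LOAD 1   → [0, 0]
POP      → [0]
LOAD 0   → [0, -1]
NEG      → [0, 1]
ADD      → [1]
LOAD 1   → [1, 0]
STORE 2  → [1]
PUSH -45 → [1, -45]
DIV      → [0]
PUSH 4   → [0, 4]
DUP      → [0, 4, 4]
NEG      → [0, 4, -4]
STORE 2  → [0, 4]
LOAD 0   → [0, 4, -1]
OVER     → [0, 4, -1, 4]
STORE 0  → [0, 4, -1]
DIV      → [0, -4]
NEG      → [0, 4]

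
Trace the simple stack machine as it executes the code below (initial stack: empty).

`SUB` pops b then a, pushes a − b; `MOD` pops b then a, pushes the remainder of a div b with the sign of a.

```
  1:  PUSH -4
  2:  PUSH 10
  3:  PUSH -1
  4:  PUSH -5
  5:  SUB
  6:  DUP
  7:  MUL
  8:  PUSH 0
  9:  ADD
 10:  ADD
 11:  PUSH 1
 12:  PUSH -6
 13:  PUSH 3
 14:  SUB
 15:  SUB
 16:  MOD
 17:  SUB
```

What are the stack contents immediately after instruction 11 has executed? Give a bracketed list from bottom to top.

[-4, 26, 1]

PUSH -4 → [-4]
PUSH 10 → [-4, 10]
PUSH -1 → [-4, 10, -1]
PUSH -5 → [-4, 10, -1, -5]
SUB     → [-4, 10, 4]
DUP     → [-4, 10, 4, 4]
MUL     → [-4, 10, 16]
PUSH 0  → [-4, 10, 16, 0]
ADD     → [-4, 10, 16]
ADD     → [-4, 26]
PUSH 1  → [-4, 26, 1]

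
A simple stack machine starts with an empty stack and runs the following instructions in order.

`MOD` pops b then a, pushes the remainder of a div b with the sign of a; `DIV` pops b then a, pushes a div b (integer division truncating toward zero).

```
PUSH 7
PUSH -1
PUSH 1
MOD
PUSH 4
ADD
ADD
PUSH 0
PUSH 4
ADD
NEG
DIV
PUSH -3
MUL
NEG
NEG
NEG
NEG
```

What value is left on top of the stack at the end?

PUSH 7  → [7]
PUSH -1 → [7, -1]
PUSH 1  → [7, -1, 1]
MOD     → [7, 0]
PUSH 4  → [7, 0, 4]
ADD     → [7, 4]
ADD     → [11]
PUSH 0  → [11, 0]
PUSH 4  → [11, 0, 4]
ADD     → [11, 4]
NEG     → [11, -4]
DIV     → [-2]
PUSH -3 → [-2, -3]
MUL     → [6]
NEG     → [-6]
NEG     → [6]
NEG     → [-6]
NEG     → [6]

6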